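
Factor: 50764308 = 2^2 * 3^1*7^1  *  59^1 * 10243^1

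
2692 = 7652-4960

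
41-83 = -42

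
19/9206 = 19/9206= 0.00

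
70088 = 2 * 35044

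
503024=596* 844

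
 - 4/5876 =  - 1/1469 = - 0.00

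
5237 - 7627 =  - 2390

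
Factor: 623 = 7^1*89^1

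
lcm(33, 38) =1254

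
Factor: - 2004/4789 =  -  2^2*3^1*167^1*4789^( - 1)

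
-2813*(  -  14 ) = 39382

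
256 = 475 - 219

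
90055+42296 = 132351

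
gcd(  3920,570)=10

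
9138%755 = 78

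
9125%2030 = 1005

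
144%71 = 2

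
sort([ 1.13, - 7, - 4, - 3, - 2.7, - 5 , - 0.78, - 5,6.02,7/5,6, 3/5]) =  [-7, - 5, - 5, - 4, - 3,-2.7 , - 0.78,3/5,  1.13,7/5,6, 6.02]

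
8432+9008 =17440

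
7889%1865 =429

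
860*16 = 13760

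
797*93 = 74121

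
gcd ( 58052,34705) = 631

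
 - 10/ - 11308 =5/5654 = 0.00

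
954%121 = 107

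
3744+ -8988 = -5244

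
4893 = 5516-623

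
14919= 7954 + 6965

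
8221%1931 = 497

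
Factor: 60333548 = 2^2*11^1*1371217^1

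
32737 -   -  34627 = 67364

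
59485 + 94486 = 153971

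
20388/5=4077 + 3/5 = 4077.60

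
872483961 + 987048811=1859532772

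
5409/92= 5409/92=58.79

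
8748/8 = 1093 +1/2 =1093.50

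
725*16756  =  12148100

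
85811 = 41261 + 44550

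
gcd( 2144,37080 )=8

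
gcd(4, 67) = 1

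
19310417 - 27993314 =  - 8682897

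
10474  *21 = 219954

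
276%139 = 137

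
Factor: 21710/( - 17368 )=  - 5/4  =  - 2^(-2)*5^1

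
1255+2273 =3528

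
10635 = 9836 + 799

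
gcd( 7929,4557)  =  3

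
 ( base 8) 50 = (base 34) 16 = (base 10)40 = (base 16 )28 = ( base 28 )1C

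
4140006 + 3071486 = 7211492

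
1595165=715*2231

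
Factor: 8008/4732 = 22/13= 2^1*11^1 * 13^( - 1)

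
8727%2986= 2755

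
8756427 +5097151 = 13853578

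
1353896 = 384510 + 969386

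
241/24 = 241/24= 10.04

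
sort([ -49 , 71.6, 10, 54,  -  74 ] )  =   [  -  74,-49, 10,54,71.6] 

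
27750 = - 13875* ( - 2)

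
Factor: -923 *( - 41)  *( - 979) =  - 11^1*13^1*41^1*71^1*89^1=- 37048297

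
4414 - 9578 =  - 5164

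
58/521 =58/521 = 0.11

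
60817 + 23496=84313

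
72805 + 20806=93611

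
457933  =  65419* 7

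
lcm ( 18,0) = 0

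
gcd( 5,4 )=1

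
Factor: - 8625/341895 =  -25/991 =- 5^2* 991^( - 1 ) 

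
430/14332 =215/7166 = 0.03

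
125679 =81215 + 44464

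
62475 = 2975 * 21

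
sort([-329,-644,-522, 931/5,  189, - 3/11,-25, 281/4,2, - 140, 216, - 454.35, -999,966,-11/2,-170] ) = [ - 999,  -  644, - 522,-454.35,-329, - 170,-140, - 25, - 11/2, - 3/11,2,281/4,931/5,189,  216, 966]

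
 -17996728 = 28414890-46411618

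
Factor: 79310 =2^1 * 5^1 * 7^1  *11^1 * 103^1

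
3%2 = 1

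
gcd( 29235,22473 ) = 3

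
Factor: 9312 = 2^5*3^1*97^1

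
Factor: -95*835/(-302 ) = 2^(-1)*5^2*19^1 *151^( - 1 )*167^1 =79325/302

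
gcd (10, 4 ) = 2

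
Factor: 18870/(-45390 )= -37^1*89^( - 1 )= -  37/89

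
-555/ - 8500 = 111/1700 = 0.07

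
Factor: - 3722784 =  - 2^5 * 3^1* 13^1 * 19^1* 157^1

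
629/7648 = 629/7648 = 0.08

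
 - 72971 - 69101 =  - 142072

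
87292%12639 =11458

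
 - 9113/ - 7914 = 1 + 1199/7914 = 1.15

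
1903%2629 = 1903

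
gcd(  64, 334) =2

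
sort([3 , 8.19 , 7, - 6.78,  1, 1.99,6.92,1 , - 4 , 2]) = [ - 6.78, - 4,1,1, 1.99, 2 , 3,6.92 , 7, 8.19]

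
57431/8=7178 +7/8 = 7178.88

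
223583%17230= 16823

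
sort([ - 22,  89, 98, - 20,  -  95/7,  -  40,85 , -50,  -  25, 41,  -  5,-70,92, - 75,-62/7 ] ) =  [ - 75,-70, - 50, - 40, - 25, - 22,- 20,- 95/7, - 62/7,-5,  41,  85,89, 92 , 98] 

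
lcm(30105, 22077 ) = 331155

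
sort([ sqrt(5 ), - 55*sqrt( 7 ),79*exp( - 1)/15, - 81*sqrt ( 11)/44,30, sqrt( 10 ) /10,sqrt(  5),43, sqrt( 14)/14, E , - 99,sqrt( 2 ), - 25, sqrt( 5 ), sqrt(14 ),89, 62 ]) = [-55*sqrt( 7 ), - 99, - 25, - 81* sqrt( 11)/44, sqrt( 14) /14, sqrt(10 )/10, sqrt( 2 ),79 * exp( - 1) /15, sqrt(5 ), sqrt(5 ),sqrt(5 ), E,sqrt (14),30, 43, 62,  89 ]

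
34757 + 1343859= 1378616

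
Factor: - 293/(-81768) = 2^( - 3 )*3^( - 1)*293^1*3407^ ( - 1)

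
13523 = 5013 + 8510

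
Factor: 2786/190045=2^1*5^( - 1)*7^1*191^(- 1 ) = 14/955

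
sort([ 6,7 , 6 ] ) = [6,6,7] 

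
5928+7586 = 13514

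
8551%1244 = 1087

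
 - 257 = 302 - 559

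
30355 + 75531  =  105886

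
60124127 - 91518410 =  - 31394283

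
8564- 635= 7929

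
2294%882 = 530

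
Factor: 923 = 13^1*71^1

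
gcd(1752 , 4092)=12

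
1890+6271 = 8161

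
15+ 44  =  59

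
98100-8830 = 89270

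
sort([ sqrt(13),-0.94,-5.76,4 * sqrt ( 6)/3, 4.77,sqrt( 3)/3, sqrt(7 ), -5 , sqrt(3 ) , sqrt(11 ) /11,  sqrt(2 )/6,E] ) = [ - 5.76, - 5,  -  0.94,sqrt( 2)/6,sqrt(11)/11,sqrt(3)/3,sqrt(3 ),sqrt(7),E,4 * sqrt(6 ) /3,sqrt(13),4.77 ]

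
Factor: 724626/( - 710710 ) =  - 729/715 = -3^6 * 5^( - 1)*11^( - 1) * 13^( - 1)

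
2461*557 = 1370777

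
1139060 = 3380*337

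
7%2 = 1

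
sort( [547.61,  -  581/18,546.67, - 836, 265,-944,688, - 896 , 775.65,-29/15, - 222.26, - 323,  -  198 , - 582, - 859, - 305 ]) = [ - 944, - 896, - 859, - 836 , - 582,  -  323, - 305 , - 222.26, - 198, - 581/18 , - 29/15, 265, 546.67,547.61, 688,  775.65] 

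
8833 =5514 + 3319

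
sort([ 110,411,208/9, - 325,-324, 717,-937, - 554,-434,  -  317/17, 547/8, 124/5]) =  [ - 937, - 554  , -434, - 325,-324, - 317/17 , 208/9, 124/5, 547/8, 110, 411, 717 ] 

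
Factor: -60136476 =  - 2^2*3^1*  2053^1 *2441^1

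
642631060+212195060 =854826120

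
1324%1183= 141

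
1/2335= 1/2335 = 0.00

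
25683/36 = 713 + 5/12 = 713.42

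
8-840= - 832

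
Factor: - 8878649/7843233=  - 3^(  -  1)*13^1*151^1*269^( - 1)*4523^1*9719^(  -  1)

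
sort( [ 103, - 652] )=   [ - 652, 103]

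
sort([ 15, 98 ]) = [ 15, 98 ]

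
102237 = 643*159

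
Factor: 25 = 5^2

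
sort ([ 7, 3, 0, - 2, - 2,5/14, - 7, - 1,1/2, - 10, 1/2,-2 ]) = [-10,-7,-2, - 2, - 2,-1, 0, 5/14,1/2,  1/2, 3,7]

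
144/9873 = 16/1097 = 0.01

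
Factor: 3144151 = 29^1*181^1*599^1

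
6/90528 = 1/15088 = 0.00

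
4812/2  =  2406 = 2406.00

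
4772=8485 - 3713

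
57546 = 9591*6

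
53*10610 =562330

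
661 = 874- 213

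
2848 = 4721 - 1873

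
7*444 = 3108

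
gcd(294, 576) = 6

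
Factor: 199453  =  199453^1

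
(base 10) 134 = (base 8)206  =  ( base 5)1014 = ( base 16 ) 86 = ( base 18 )78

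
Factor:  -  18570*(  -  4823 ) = 2^1* 3^1 * 5^1*7^1*13^1* 53^1* 619^1 = 89563110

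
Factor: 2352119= 7^1*11^2*2777^1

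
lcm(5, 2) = 10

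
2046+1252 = 3298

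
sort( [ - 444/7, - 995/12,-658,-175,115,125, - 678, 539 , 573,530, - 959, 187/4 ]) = [ - 959 , - 678,-658, -175, - 995/12 , - 444/7 , 187/4 , 115,125 , 530,539 , 573 ]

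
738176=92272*8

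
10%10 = 0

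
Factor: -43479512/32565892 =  - 2^1 * 47^1*115637^1 *8141473^( - 1) = - 10869878/8141473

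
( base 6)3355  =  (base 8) 1427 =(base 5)11131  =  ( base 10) 791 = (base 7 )2210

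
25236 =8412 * 3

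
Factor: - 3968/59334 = - 64/957 = - 2^6 * 3^( - 1)*11^(-1)*29^( - 1 )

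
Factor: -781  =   - 11^1*71^1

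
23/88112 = 23/88112 = 0.00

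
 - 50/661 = -1 + 611/661 = -0.08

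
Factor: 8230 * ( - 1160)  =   - 2^4*5^2 * 29^1*823^1 = - 9546800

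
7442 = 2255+5187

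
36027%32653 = 3374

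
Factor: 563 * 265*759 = 3^1*5^1*11^1*23^1*53^1*563^1 = 113239005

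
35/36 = 35/36=0.97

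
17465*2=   34930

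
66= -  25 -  - 91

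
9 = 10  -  1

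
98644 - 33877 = 64767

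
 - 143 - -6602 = 6459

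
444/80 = 5 + 11/20 = 5.55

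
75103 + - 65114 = 9989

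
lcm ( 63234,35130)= 316170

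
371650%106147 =53209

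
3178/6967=3178/6967 = 0.46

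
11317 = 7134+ 4183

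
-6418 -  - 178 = -6240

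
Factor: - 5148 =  - 2^2 * 3^2*11^1*13^1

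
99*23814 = 2357586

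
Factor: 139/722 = 2^( - 1)*19^ ( - 2) * 139^1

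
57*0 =0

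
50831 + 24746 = 75577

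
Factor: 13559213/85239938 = 2^( - 1)*7^( - 1)*17^( -1)*23^1*557^ ( - 1 )*643^( - 1) * 589531^1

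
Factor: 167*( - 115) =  - 5^1*23^1*167^1= - 19205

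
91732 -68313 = 23419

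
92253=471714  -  379461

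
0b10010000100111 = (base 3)110200210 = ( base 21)kkf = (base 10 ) 9255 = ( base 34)807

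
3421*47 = 160787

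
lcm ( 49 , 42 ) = 294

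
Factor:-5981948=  - 2^2*7^1*213641^1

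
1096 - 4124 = -3028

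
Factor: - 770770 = - 2^1*5^1*7^2 *11^2 *13^1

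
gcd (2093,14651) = 2093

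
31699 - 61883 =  - 30184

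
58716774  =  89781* 654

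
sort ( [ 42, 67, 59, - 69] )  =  [-69, 42, 59,67]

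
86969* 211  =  18350459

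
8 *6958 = 55664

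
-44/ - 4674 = 22/2337  =  0.01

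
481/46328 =481/46328 = 0.01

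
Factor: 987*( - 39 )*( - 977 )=37607661= 3^2  *7^1*13^1* 47^1*977^1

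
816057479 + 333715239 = 1149772718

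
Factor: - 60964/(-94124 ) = 15241^1*23531^( - 1) = 15241/23531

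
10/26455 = 2/5291 = 0.00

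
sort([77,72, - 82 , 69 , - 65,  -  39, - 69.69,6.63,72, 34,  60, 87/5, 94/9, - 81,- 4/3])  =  [ - 82  ,-81 ,  -  69.69, - 65,-39, -4/3, 6.63,94/9, 87/5 , 34, 60,  69 , 72,72,77 ]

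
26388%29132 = 26388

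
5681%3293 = 2388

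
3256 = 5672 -2416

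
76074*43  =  3271182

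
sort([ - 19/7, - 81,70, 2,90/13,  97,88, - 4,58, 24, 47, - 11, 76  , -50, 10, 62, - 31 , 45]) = [ - 81, - 50, - 31, - 11, - 4, - 19/7,2, 90/13,  10, 24, 45 , 47, 58,62,70, 76,88 , 97]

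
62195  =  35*1777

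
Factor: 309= 3^1 * 103^1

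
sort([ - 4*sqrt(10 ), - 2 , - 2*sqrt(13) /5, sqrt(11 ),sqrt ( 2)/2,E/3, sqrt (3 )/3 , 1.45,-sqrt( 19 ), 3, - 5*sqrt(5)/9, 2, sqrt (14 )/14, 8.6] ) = [ - 4*sqrt( 10), - sqrt( 19),  -  2, - 2*sqrt( 13)/5 , - 5*sqrt(5)/9,  sqrt (14)/14, sqrt ( 3)/3, sqrt(2)/2,E/3, 1.45, 2, 3,sqrt(11), 8.6]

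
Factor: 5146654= 2^1*373^1 * 6899^1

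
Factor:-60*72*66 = -2^6*3^4*5^1*11^1 = -  285120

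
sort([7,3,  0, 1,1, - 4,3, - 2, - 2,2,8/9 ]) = [-4,-2,-2,0,8/9, 1 , 1,2,3,3,7]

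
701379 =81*8659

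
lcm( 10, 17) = 170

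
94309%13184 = 2021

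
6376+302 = 6678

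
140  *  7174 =1004360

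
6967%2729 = 1509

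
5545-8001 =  - 2456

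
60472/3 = 60472/3 = 20157.33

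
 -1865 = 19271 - 21136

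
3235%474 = 391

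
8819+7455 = 16274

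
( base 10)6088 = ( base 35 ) 4xx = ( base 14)230C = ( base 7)23515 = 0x17c8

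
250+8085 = 8335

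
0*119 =0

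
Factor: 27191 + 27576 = 54767^1=54767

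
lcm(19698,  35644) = 748524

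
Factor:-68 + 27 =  - 41^1 = - 41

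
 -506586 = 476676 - 983262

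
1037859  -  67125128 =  - 66087269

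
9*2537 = 22833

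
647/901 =647/901= 0.72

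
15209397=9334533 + 5874864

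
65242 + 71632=136874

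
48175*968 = 46633400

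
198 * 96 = 19008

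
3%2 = 1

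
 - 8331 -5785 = -14116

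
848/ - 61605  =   - 1 + 60757/61605 = - 0.01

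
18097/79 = 229 +6/79= 229.08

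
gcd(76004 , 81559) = 1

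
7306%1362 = 496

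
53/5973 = 53/5973 = 0.01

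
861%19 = 6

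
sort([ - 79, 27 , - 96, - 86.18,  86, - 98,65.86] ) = [ - 98 , - 96, - 86.18, - 79,27,65.86, 86]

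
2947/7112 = 421/1016 =0.41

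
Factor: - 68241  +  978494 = 31^1*29363^1= 910253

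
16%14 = 2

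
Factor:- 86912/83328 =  - 3^(-1 )*31^(-1 )*97^1=-  97/93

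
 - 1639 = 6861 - 8500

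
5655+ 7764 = 13419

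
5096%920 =496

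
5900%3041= 2859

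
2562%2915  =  2562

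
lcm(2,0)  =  0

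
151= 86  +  65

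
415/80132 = 415/80132 = 0.01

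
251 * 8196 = 2057196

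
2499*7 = 17493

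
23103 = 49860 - 26757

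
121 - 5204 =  - 5083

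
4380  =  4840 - 460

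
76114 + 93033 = 169147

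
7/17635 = 7/17635  =  0.00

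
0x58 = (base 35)2I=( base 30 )2S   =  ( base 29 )31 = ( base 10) 88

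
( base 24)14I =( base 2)1010110010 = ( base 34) ka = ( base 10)690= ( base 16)2B2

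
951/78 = 12  +  5/26 = 12.19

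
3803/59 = 64 + 27/59=64.46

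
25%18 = 7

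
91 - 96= - 5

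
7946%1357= 1161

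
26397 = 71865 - 45468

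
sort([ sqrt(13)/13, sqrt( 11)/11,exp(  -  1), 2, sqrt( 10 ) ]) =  [sqrt(13) /13,  sqrt(11 ) /11,exp( - 1 ),2  ,  sqrt(10) ]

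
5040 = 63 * 80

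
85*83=7055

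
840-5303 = - 4463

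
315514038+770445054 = 1085959092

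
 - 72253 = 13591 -85844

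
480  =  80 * 6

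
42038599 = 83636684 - 41598085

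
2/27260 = 1/13630 = 0.00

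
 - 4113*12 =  - 49356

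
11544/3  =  3848=3848.00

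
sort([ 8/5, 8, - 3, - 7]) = [ - 7, - 3, 8/5, 8]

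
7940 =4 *1985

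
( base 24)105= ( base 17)203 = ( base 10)581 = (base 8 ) 1105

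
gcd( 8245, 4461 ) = 1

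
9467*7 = 66269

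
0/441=0 = 0.00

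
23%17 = 6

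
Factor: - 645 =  - 3^1*5^1*43^1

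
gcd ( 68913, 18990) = 9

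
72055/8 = 72055/8 = 9006.88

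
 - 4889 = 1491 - 6380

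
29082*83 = 2413806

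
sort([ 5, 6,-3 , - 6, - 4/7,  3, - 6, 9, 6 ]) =[ - 6, - 6, - 3, - 4/7 , 3, 5, 6,6, 9 ]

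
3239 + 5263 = 8502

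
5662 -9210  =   - 3548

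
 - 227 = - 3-224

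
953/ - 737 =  - 953/737 = - 1.29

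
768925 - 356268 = 412657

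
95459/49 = 13637/7 = 1948.14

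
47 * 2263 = 106361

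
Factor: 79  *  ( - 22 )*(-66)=2^2*3^1* 11^2  *  79^1 = 114708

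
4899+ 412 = 5311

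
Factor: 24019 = 24019^1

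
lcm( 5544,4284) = 94248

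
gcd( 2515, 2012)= 503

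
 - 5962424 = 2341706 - 8304130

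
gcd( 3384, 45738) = 18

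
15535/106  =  146 + 59/106=   146.56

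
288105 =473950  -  185845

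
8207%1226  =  851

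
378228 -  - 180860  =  559088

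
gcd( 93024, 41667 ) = 969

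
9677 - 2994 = 6683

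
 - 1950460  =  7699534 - 9649994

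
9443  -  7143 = 2300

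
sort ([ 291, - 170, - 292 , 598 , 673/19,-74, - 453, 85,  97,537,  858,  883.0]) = [ - 453, - 292, - 170 , - 74, 673/19, 85,97 , 291,  537,598,  858,  883.0]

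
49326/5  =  49326/5 = 9865.20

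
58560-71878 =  - 13318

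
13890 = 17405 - 3515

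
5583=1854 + 3729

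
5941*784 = 4657744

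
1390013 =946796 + 443217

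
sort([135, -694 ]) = [-694,  135 ]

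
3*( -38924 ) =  - 116772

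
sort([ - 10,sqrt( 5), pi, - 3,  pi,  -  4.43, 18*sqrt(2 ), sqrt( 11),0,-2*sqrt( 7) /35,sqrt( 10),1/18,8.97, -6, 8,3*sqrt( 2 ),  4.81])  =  [ - 10 , - 6, -4.43,-3 , - 2*sqrt( 7)/35, 0,1/18,  sqrt( 5 ),pi , pi, sqrt(10), sqrt(11),3*sqrt(2),4.81,8, 8.97, 18*sqrt( 2 ) ] 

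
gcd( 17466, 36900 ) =246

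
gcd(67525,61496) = 1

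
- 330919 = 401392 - 732311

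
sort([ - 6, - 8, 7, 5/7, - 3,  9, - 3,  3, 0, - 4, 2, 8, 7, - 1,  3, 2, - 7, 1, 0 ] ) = [ - 8, - 7, - 6, - 4, - 3, - 3, - 1,0,0, 5/7,1, 2, 2, 3, 3,7, 7, 8, 9]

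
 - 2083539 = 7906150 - 9989689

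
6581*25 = 164525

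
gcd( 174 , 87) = 87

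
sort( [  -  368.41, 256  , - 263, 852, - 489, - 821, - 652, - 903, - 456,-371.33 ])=[ - 903,-821, - 652, - 489, - 456, - 371.33 , - 368.41,-263,256, 852]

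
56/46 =28/23 = 1.22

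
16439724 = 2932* 5607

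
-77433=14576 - 92009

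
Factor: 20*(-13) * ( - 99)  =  25740 = 2^2*3^2*5^1 * 11^1*13^1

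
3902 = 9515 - 5613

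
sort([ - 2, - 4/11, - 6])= [  -  6,-2,-4/11] 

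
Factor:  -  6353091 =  - 3^2*705899^1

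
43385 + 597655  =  641040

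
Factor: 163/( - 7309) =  - 163^1*7309^( - 1)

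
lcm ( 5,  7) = 35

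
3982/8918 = 1991/4459 = 0.45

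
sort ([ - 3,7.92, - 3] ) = [ - 3, - 3, 7.92 ]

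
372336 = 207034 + 165302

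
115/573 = 115/573 = 0.20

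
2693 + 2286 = 4979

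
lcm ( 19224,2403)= 19224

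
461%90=11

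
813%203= 1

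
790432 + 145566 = 935998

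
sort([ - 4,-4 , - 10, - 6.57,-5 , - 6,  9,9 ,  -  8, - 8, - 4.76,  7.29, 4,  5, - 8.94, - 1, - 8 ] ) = [  -  10, - 8.94, - 8, - 8,  -  8, - 6.57, - 6, - 5, - 4.76, - 4, - 4, -1,  4, 5,7.29,9,9]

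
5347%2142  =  1063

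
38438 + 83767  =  122205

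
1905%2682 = 1905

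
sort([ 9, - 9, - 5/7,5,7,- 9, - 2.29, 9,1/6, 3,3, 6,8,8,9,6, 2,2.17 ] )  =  [ - 9, -9, - 2.29, - 5/7, 1/6,  2,  2.17,3, 3,5,6,  6,7,8 , 8,9,9, 9]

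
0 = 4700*0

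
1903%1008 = 895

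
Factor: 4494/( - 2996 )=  - 3/2 =- 2^ ( - 1)*3^1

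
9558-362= 9196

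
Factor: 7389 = 3^2*821^1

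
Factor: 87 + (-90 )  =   - 3^1 = - 3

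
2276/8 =569/2 = 284.50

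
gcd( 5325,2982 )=213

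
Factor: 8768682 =2^1  *  3^3* 13^1 * 12491^1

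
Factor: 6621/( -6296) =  - 2^(-3)*3^1*787^( -1 )*2207^1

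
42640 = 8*5330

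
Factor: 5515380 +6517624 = 2^2 * 19^1 * 158329^1 = 12033004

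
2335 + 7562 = 9897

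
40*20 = 800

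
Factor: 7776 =2^5 * 3^5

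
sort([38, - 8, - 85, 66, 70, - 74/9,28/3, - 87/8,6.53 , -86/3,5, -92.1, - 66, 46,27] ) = [ - 92.1, - 85, -66, -86/3, - 87/8, - 74/9,-8,5,6.53,28/3, 27,38,46,  66 , 70 ] 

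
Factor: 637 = 7^2*13^1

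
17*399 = 6783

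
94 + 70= 164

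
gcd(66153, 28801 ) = 1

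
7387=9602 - 2215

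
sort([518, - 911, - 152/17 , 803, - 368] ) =[- 911, - 368,- 152/17, 518,803 ] 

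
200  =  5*40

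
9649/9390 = 9649/9390 = 1.03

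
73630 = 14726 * 5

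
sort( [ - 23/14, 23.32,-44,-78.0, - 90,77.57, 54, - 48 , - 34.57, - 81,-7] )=[-90, - 81,-78.0, -48,- 44 , - 34.57,  -  7,  -  23/14, 23.32, 54, 77.57 ]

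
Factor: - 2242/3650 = - 1121/1825 = -5^ ( - 2)*19^1*59^1*73^( -1) 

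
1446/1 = 1446 = 1446.00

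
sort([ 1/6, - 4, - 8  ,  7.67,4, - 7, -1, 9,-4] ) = [ -8, - 7, -4, - 4, - 1,1/6,4, 7.67,9] 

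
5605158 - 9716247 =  - 4111089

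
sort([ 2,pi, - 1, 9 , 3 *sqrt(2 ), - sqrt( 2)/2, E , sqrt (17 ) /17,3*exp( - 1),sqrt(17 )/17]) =[ - 1, - sqrt (2 )/2, sqrt( 17 ) /17,  sqrt(17 ) /17, 3 * exp(-1 ),  2, E, pi,  3*sqrt( 2), 9]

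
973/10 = 973/10 = 97.30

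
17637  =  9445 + 8192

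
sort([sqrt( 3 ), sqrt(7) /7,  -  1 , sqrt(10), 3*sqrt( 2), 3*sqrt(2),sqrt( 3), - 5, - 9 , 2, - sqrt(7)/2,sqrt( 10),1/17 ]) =[ - 9,  -  5, - sqrt( 7) /2,-1,1/17,sqrt ( 7)/7  ,  sqrt( 3),sqrt(3),2,sqrt( 10), sqrt( 10),3*sqrt( 2 ), 3 * sqrt(2)]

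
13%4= 1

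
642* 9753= 6261426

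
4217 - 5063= -846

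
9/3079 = 9/3079 = 0.00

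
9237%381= 93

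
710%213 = 71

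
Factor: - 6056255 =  - 5^1 * 167^1 *7253^1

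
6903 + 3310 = 10213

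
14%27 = 14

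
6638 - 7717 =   -  1079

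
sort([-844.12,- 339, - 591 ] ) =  [-844.12,  -  591,-339 ] 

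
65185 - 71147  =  -5962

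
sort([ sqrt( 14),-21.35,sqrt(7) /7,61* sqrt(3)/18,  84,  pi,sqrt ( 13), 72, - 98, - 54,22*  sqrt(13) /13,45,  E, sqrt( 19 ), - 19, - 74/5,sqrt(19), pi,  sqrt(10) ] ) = [ - 98 ,-54, - 21.35, - 19, - 74/5, sqrt(7) /7,E,  pi , pi , sqrt(10),sqrt( 13), sqrt( 14 ),sqrt ( 19),  sqrt(19),61*sqrt(3) /18,22*sqrt(13) /13,45,72,84 ]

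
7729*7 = 54103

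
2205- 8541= - 6336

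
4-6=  - 2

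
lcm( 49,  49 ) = 49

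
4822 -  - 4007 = 8829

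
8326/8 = 4163/4 = 1040.75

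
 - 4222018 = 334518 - 4556536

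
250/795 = 50/159 = 0.31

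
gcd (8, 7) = 1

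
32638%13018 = 6602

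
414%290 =124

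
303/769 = 303/769= 0.39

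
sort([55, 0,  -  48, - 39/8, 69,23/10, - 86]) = [  -  86,-48, - 39/8 , 0 , 23/10, 55, 69] 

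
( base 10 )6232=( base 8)14130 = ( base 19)H50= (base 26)95I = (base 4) 1201120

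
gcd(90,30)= 30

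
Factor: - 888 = - 2^3*3^1 * 37^1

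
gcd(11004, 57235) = 1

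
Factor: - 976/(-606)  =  2^3 * 3^( - 1)*61^1 * 101^ ( - 1) = 488/303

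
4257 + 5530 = 9787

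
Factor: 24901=37^1*673^1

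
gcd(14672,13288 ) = 8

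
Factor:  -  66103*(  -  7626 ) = 2^1*3^1  *31^1*41^1*66103^1 = 504101478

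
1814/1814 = 1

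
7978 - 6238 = 1740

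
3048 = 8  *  381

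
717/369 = 239/123= 1.94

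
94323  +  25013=119336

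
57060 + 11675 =68735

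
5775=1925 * 3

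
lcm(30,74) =1110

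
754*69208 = 52182832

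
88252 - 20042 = 68210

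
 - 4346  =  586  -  4932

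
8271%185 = 131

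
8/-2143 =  - 1 + 2135/2143 = - 0.00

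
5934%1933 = 135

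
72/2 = 36 = 36.00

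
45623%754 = 383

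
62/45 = 62/45 = 1.38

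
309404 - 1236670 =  -927266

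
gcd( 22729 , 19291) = 191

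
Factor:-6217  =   - 6217^1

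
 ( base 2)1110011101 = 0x39d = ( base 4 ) 32131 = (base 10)925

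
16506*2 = 33012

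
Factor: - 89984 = - 2^7*19^1*37^1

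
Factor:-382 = - 2^1*191^1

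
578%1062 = 578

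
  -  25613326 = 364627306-390240632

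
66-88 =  - 22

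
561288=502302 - -58986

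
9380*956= 8967280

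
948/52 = 237/13 = 18.23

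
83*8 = 664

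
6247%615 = 97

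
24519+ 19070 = 43589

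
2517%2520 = 2517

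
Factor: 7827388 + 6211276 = 14038664  =  2^3*137^1*12809^1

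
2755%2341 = 414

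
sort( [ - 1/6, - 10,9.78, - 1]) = [ - 10,  -  1, - 1/6, 9.78] 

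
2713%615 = 253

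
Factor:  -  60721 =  - 41^1*1481^1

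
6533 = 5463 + 1070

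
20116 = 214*94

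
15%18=15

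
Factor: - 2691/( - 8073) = 1/3 = 3^(- 1) 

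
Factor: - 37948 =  - 2^2*53^1*179^1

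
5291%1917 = 1457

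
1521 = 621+900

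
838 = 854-16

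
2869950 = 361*7950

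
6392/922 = 6 + 430/461  =  6.93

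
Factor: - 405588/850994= - 2^1*3^1*73^1*919^( - 1) = - 438/919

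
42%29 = 13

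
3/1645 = 3/1645 = 0.00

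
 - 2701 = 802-3503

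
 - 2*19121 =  - 38242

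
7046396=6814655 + 231741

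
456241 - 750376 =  - 294135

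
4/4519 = 4/4519 = 0.00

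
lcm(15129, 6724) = 60516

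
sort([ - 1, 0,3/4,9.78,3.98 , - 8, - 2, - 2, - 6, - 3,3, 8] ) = [ - 8, - 6,- 3, - 2,  -  2, - 1,0, 3/4,3,3.98,8, 9.78]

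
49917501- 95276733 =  - 45359232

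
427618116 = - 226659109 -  - 654277225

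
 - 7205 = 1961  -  9166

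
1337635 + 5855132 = 7192767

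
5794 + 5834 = 11628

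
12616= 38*332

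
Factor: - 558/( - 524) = 279/262 = 2^ (-1)*3^2 * 31^1*131^ ( - 1)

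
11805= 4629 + 7176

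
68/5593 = 4/329  =  0.01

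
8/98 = 4/49  =  0.08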